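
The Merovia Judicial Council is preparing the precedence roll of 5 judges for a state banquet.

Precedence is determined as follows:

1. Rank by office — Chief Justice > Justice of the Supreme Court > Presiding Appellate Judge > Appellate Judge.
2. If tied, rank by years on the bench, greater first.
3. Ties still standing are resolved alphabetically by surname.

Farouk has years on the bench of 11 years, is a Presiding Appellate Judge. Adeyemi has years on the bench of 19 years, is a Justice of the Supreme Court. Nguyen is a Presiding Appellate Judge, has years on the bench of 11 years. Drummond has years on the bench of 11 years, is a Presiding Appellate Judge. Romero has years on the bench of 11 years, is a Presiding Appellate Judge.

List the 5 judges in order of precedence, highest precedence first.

Adeyemi, Drummond, Farouk, Nguyen, Romero

By office: Adeyemi (Justice of the Supreme Court); then Drummond, Farouk, Nguyen and Romero (Presiding Appellate Judge).
Drummond, Farouk, Nguyen and Romero all have years on the bench 11 years, so the next rule applies.
Among Drummond, Farouk, Nguyen and Romero, alphabetically by surname: Drummond before Farouk before Nguyen before Romero.
Full order: Adeyemi, Drummond, Farouk, Nguyen, Romero.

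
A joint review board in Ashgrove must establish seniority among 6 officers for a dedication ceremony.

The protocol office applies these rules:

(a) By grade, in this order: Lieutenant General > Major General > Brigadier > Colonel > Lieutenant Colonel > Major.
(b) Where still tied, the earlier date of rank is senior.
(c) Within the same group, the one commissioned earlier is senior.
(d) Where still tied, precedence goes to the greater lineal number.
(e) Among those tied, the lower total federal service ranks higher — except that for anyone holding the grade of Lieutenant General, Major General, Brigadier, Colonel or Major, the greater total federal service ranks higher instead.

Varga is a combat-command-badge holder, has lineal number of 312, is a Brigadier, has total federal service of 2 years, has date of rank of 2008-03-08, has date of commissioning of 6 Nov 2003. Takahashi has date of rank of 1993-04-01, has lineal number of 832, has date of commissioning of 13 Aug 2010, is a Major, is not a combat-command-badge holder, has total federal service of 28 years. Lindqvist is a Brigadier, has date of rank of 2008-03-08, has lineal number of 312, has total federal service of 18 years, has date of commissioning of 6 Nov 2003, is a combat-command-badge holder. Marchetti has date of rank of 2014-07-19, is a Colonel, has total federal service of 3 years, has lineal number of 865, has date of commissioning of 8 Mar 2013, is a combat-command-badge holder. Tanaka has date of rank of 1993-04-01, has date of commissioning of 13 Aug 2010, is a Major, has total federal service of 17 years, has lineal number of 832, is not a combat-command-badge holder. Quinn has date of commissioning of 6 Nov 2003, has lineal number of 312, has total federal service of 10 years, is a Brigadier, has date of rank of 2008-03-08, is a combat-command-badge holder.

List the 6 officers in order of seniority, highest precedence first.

By grade: Lindqvist, Quinn and Varga (Brigadier); then Marchetti (Colonel); then Takahashi and Tanaka (Major).
Lindqvist, Quinn and Varga all have date of rank 2008-03-08, so the next rule applies.
Lindqvist, Quinn and Varga all have date of commissioning 6 Nov 2003, so the next rule applies.
Lindqvist, Quinn and Varga all have lineal number 312, so the next rule applies.
Among Lindqvist, Quinn and Varga, by total federal service (higher first) (reversed rule for this group): Lindqvist (18 years) before Quinn (10 years) before Varga (2 years).
Takahashi and Tanaka both have date of rank 1993-04-01, so the next rule applies.
Takahashi and Tanaka both have date of commissioning 13 Aug 2010, so the next rule applies.
Takahashi and Tanaka both have lineal number 832, so the next rule applies.
Among Takahashi and Tanaka, by total federal service (higher first) (reversed rule for this group): Takahashi (28 years) before Tanaka (17 years).
Full order: Lindqvist, Quinn, Varga, Marchetti, Takahashi, Tanaka.

Lindqvist, Quinn, Varga, Marchetti, Takahashi, Tanaka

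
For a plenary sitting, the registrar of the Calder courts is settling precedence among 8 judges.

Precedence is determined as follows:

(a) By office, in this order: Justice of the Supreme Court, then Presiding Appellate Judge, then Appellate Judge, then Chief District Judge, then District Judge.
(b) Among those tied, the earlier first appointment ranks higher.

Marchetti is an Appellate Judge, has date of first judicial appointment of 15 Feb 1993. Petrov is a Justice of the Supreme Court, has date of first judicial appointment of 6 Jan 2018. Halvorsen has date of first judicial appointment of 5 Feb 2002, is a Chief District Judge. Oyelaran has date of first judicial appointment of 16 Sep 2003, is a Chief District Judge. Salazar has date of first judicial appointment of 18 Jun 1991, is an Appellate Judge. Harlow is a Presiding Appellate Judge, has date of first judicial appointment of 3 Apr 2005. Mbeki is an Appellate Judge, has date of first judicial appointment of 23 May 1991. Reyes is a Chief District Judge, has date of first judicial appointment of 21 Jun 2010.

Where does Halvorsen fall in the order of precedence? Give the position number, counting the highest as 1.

6

By office: Petrov (Justice of the Supreme Court); then Harlow (Presiding Appellate Judge); then Mbeki, Salazar and Marchetti (Appellate Judge); then Halvorsen, Oyelaran and Reyes (Chief District Judge).
Among Mbeki, Salazar and Marchetti, by date of first judicial appointment (earlier first): Mbeki (23 May 1991) before Salazar (18 Jun 1991) before Marchetti (15 Feb 1993).
Among Halvorsen, Oyelaran and Reyes, by date of first judicial appointment (earlier first): Halvorsen (5 Feb 2002) before Oyelaran (16 Sep 2003) before Reyes (21 Jun 2010).
Order: Petrov, Harlow, Mbeki, Salazar, Marchetti, Halvorsen, Oyelaran, Reyes. So position 6.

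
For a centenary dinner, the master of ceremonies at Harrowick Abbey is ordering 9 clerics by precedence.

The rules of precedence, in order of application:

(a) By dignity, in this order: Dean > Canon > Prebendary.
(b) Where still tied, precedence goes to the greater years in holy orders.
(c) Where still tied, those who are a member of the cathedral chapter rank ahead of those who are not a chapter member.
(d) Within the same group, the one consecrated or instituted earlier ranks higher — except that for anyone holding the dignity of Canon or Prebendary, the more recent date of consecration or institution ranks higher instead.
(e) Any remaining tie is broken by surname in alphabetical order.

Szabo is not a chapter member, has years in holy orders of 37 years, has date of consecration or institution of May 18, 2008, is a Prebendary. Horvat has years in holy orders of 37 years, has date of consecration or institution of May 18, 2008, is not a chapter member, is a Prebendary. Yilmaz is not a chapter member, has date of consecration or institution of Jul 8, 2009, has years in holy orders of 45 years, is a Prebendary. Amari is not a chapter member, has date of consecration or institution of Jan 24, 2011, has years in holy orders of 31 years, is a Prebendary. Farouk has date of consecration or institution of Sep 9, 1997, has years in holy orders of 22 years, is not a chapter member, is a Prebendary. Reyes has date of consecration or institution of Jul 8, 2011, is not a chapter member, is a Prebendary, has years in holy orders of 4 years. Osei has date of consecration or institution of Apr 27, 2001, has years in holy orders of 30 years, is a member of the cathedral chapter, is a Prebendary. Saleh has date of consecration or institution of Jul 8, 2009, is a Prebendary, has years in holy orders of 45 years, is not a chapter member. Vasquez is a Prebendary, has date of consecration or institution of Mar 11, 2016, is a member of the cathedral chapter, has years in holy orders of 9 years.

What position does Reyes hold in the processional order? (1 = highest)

9

By dignity: Saleh, Yilmaz, Horvat, Szabo, Amari, Osei, Farouk, Vasquez and Reyes (Prebendary).
Among Saleh, Yilmaz, Horvat, Szabo, Amari, Osei, Farouk, Vasquez and Reyes, by years in holy orders (higher first): Saleh and Yilmaz (45 years) before Horvat and Szabo (37 years) before Amari (31 years) before Osei (30 years) before Farouk (22 years) before Vasquez (9 years) before Reyes (4 years).
Saleh and Yilmaz are each not a chapter member, so the next rule applies.
Saleh and Yilmaz both have date of consecration or institution Jul 8, 2009, so the next rule applies.
Among Saleh and Yilmaz, alphabetically by surname: Saleh before Yilmaz.
Horvat and Szabo are each not a chapter member, so the next rule applies.
Horvat and Szabo both have date of consecration or institution May 18, 2008, so the next rule applies.
Among Horvat and Szabo, alphabetically by surname: Horvat before Szabo.
Order: Saleh, Yilmaz, Horvat, Szabo, Amari, Osei, Farouk, Vasquez, Reyes. So position 9.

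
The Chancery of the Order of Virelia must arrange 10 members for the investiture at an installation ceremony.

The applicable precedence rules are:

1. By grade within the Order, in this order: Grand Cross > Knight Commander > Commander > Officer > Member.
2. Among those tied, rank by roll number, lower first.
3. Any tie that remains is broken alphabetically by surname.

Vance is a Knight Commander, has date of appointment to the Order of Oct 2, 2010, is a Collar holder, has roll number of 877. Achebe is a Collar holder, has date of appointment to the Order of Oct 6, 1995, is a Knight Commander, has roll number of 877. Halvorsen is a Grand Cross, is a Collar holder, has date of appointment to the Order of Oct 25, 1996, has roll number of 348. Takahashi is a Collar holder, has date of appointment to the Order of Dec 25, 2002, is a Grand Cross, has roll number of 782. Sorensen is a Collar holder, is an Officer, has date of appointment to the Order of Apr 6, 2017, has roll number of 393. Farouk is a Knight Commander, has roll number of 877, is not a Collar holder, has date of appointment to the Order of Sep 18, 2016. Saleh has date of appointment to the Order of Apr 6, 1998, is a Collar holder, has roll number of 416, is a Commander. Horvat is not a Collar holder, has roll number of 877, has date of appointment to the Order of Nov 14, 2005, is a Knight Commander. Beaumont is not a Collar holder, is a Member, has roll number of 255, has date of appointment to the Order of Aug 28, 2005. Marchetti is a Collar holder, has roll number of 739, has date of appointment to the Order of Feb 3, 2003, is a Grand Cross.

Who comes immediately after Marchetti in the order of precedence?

Takahashi

By grade within the Order: Halvorsen, Marchetti and Takahashi (Grand Cross); then Achebe, Farouk, Horvat and Vance (Knight Commander); then Saleh (Commander); then Sorensen (Officer); then Beaumont (Member).
Among Halvorsen, Marchetti and Takahashi, by roll number (lower first): Halvorsen (348) before Marchetti (739) before Takahashi (782).
Achebe, Farouk, Horvat and Vance all have roll number 877, so the next rule applies.
Among Achebe, Farouk, Horvat and Vance, alphabetically by surname: Achebe before Farouk before Horvat before Vance.
Order: Halvorsen, Marchetti, Takahashi, Achebe, Farouk, Horvat, Vance, Saleh, Sorensen, Beaumont.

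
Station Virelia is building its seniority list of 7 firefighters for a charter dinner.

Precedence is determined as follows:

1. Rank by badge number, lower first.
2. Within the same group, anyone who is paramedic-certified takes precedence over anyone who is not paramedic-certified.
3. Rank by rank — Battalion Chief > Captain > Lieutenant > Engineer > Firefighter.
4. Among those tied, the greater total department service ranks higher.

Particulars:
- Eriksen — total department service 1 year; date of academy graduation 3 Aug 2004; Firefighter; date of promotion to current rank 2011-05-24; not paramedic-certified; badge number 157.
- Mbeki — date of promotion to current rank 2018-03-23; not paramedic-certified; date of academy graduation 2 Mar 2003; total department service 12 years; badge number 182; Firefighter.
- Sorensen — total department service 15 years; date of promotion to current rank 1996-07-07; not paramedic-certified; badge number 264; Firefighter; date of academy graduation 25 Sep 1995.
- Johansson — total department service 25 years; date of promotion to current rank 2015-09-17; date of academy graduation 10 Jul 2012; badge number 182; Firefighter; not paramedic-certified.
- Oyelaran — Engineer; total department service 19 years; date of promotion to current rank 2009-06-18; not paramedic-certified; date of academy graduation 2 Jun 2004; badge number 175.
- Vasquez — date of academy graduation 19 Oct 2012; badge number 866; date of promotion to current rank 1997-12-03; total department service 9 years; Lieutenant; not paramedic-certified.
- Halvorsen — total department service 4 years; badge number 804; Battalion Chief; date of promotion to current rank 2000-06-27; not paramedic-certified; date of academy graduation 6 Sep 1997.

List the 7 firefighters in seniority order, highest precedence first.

Eriksen, Oyelaran, Johansson, Mbeki, Sorensen, Halvorsen, Vasquez

By badge number (lower first): Eriksen (157); then Oyelaran (175); then Johansson and Mbeki (both 182); then Sorensen (264); then Halvorsen (804); then Vasquez (866).
Johansson and Mbeki are each not paramedic-certified, so the next rule applies.
Johansson and Mbeki are each Firefighter, so the next rule applies.
Among Johansson and Mbeki, by total department service (higher first): Johansson (25 years) before Mbeki (12 years).
Full order: Eriksen, Oyelaran, Johansson, Mbeki, Sorensen, Halvorsen, Vasquez.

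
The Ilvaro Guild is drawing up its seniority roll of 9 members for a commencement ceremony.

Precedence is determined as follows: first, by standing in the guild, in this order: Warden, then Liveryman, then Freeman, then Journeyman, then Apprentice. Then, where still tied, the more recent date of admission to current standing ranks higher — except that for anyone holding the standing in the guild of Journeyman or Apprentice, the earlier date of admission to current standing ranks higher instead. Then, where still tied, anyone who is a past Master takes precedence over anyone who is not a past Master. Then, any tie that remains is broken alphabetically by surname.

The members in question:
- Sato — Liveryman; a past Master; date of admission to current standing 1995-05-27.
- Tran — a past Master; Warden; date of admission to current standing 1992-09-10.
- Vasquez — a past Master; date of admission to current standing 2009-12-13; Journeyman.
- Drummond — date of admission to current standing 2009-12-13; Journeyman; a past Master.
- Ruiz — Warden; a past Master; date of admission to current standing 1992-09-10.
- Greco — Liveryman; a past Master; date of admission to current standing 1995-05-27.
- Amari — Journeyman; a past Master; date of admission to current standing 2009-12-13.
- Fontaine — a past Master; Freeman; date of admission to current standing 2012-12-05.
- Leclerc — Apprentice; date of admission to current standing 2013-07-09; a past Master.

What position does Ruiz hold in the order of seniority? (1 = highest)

1

By standing in the guild: Ruiz and Tran (Warden); then Greco and Sato (Liveryman); then Fontaine (Freeman); then Amari, Drummond and Vasquez (Journeyman); then Leclerc (Apprentice).
Ruiz and Tran both have date of admission to current standing 1992-09-10, so the next rule applies.
Ruiz and Tran are each a past Master, so the next rule applies.
Among Ruiz and Tran, alphabetically by surname: Ruiz before Tran.
Greco and Sato both have date of admission to current standing 1995-05-27, so the next rule applies.
Greco and Sato are each a past Master, so the next rule applies.
Among Greco and Sato, alphabetically by surname: Greco before Sato.
Amari, Drummond and Vasquez all have date of admission to current standing 2009-12-13, so the next rule applies.
Amari, Drummond and Vasquez are each a past Master, so the next rule applies.
Among Amari, Drummond and Vasquez, alphabetically by surname: Amari before Drummond before Vasquez.
Order: Ruiz, Tran, Greco, Sato, Fontaine, Amari, Drummond, Vasquez, Leclerc. So position 1.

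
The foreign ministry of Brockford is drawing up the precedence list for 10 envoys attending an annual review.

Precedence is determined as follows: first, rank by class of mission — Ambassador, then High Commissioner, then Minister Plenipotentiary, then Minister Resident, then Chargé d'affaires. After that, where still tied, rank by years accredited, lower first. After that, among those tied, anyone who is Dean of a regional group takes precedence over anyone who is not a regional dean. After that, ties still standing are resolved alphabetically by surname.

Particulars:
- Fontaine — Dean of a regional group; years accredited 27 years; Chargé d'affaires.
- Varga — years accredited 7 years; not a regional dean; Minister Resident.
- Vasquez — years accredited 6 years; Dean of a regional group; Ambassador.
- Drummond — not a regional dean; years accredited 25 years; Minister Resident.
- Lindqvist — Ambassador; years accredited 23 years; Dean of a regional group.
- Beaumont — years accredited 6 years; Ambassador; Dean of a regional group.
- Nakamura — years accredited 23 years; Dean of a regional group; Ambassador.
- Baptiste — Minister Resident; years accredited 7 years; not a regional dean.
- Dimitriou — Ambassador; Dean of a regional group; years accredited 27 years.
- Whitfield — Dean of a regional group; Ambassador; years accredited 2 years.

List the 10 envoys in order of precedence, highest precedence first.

By class of mission: Whitfield, Beaumont, Vasquez, Lindqvist, Nakamura and Dimitriou (Ambassador); then Baptiste, Varga and Drummond (Minister Resident); then Fontaine (Chargé d'affaires).
Among Whitfield, Beaumont, Vasquez, Lindqvist, Nakamura and Dimitriou, by years accredited (lower first): Whitfield (2 years) before Beaumont and Vasquez (6 years) before Lindqvist and Nakamura (23 years) before Dimitriou (27 years).
Beaumont and Vasquez are each Dean of a regional group, so the next rule applies.
Among Beaumont and Vasquez, alphabetically by surname: Beaumont before Vasquez.
Lindqvist and Nakamura are each Dean of a regional group, so the next rule applies.
Among Lindqvist and Nakamura, alphabetically by surname: Lindqvist before Nakamura.
Among Baptiste, Varga and Drummond, by years accredited (lower first): Baptiste and Varga (7 years) before Drummond (25 years).
Baptiste and Varga are each not a regional dean, so the next rule applies.
Among Baptiste and Varga, alphabetically by surname: Baptiste before Varga.
Full order: Whitfield, Beaumont, Vasquez, Lindqvist, Nakamura, Dimitriou, Baptiste, Varga, Drummond, Fontaine.

Whitfield, Beaumont, Vasquez, Lindqvist, Nakamura, Dimitriou, Baptiste, Varga, Drummond, Fontaine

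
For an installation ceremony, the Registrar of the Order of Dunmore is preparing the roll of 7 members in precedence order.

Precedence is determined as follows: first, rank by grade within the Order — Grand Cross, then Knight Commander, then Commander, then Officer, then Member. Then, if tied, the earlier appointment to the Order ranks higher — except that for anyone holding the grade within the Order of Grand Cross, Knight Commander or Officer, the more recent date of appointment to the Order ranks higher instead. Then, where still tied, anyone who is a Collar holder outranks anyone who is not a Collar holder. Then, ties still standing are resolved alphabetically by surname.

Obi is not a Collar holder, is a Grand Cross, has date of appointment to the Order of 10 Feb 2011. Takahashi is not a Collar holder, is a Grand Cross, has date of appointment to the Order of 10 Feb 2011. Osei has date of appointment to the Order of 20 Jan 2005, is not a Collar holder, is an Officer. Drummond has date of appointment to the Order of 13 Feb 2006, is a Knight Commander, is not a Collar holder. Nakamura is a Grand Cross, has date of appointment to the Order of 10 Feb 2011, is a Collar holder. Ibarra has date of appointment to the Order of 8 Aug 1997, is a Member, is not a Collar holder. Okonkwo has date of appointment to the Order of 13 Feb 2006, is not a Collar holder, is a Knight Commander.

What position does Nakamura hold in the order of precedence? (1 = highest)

By grade within the Order: Nakamura, Obi and Takahashi (Grand Cross); then Drummond and Okonkwo (Knight Commander); then Osei (Officer); then Ibarra (Member).
Nakamura, Obi and Takahashi all have date of appointment to the Order 10 Feb 2011, so the next rule applies.
Among Nakamura, Obi and Takahashi, a Collar holder before not a Collar holder: Nakamura (a Collar holder) before Obi and Takahashi (not a Collar holder).
Among Obi and Takahashi, alphabetically by surname: Obi before Takahashi.
Drummond and Okonkwo both have date of appointment to the Order 13 Feb 2006, so the next rule applies.
Drummond and Okonkwo are each not a Collar holder, so the next rule applies.
Among Drummond and Okonkwo, alphabetically by surname: Drummond before Okonkwo.
Order: Nakamura, Obi, Takahashi, Drummond, Okonkwo, Osei, Ibarra. So position 1.

1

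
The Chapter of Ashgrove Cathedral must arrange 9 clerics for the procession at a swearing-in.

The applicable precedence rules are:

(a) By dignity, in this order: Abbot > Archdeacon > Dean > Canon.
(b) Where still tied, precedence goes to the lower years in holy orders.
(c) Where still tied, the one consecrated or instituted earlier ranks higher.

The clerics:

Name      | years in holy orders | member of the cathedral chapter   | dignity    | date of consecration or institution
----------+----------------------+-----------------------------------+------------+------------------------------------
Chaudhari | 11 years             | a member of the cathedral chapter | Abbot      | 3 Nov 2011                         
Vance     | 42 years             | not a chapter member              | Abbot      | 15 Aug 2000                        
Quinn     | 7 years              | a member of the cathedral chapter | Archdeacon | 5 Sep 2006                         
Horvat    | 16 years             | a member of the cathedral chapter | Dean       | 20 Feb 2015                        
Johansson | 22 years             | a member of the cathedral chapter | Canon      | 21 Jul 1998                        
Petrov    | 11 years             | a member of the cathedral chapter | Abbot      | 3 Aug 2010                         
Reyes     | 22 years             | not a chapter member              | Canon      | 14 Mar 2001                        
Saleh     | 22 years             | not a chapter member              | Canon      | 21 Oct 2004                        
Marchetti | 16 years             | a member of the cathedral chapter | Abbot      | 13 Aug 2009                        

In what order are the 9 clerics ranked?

Petrov, Chaudhari, Marchetti, Vance, Quinn, Horvat, Johansson, Reyes, Saleh

By dignity: Petrov, Chaudhari, Marchetti and Vance (Abbot); then Quinn (Archdeacon); then Horvat (Dean); then Johansson, Reyes and Saleh (Canon).
Among Petrov, Chaudhari, Marchetti and Vance, by years in holy orders (lower first): Petrov and Chaudhari (11 years) before Marchetti (16 years) before Vance (42 years).
Among Petrov and Chaudhari, by date of consecration or institution (earlier first): Petrov (3 Aug 2010) before Chaudhari (3 Nov 2011).
Johansson, Reyes and Saleh all have years in holy orders 22 years, so the next rule applies.
Among Johansson, Reyes and Saleh, by date of consecration or institution (earlier first): Johansson (21 Jul 1998) before Reyes (14 Mar 2001) before Saleh (21 Oct 2004).
Full order: Petrov, Chaudhari, Marchetti, Vance, Quinn, Horvat, Johansson, Reyes, Saleh.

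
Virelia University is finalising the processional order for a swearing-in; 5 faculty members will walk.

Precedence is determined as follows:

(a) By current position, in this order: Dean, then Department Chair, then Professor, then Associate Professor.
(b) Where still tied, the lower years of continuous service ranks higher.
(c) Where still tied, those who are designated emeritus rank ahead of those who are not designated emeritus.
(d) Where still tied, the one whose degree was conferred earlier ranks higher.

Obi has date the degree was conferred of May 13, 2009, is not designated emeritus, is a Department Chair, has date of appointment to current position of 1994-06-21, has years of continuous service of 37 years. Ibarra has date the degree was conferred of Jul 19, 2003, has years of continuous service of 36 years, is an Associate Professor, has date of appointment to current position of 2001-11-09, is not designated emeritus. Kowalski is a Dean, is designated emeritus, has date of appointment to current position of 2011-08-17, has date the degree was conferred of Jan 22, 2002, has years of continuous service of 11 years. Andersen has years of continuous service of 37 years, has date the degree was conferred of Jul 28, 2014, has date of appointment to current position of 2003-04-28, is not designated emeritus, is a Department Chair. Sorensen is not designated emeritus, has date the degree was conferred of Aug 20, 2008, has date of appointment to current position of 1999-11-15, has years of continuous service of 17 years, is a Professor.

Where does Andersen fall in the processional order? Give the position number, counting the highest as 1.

By current position: Kowalski (Dean); then Obi and Andersen (Department Chair); then Sorensen (Professor); then Ibarra (Associate Professor).
Obi and Andersen both have years of continuous service 37 years, so the next rule applies.
Obi and Andersen are each not designated emeritus, so the next rule applies.
Among Obi and Andersen, by date the degree was conferred (earlier first): Obi (May 13, 2009) before Andersen (Jul 28, 2014).
Order: Kowalski, Obi, Andersen, Sorensen, Ibarra. So position 3.

3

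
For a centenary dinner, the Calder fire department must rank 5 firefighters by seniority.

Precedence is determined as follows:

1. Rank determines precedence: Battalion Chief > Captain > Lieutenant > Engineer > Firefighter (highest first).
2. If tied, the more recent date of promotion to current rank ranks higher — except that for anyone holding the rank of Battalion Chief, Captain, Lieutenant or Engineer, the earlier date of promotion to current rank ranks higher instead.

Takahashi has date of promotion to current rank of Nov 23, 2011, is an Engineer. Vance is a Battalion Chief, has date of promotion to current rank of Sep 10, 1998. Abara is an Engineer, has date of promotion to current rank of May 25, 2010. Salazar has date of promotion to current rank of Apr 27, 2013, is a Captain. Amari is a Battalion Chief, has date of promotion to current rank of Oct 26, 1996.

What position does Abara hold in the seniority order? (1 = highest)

By rank: Amari and Vance (Battalion Chief); then Salazar (Captain); then Abara and Takahashi (Engineer).
Among Amari and Vance, by date of promotion to current rank (earlier first) (reversed rule for this group): Amari (Oct 26, 1996) before Vance (Sep 10, 1998).
Among Abara and Takahashi, by date of promotion to current rank (earlier first) (reversed rule for this group): Abara (May 25, 2010) before Takahashi (Nov 23, 2011).
Order: Amari, Vance, Salazar, Abara, Takahashi. So position 4.

4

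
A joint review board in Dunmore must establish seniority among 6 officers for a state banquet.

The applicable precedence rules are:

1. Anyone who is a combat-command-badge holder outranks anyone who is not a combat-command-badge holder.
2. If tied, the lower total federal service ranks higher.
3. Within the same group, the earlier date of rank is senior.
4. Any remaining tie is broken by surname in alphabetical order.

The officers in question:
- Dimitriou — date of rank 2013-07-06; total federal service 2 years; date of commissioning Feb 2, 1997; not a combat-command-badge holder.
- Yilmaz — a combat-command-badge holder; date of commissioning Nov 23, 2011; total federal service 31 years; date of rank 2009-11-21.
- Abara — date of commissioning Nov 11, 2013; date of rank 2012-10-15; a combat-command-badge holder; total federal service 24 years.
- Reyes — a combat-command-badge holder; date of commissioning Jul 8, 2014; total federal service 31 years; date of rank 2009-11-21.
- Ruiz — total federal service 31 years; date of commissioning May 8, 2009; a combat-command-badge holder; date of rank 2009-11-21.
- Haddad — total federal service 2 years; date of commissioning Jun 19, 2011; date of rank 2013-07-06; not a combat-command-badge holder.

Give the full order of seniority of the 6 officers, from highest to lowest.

Abara, Reyes, Ruiz, Yilmaz, Dimitriou, Haddad

By the first rule: Abara, Reyes, Ruiz and Yilmaz (each a combat-command-badge holder); then Dimitriou and Haddad (both not a combat-command-badge holder).
Among Abara, Reyes, Ruiz and Yilmaz, by total federal service (lower first): Abara (24 years) before Reyes, Ruiz and Yilmaz (31 years).
Reyes, Ruiz and Yilmaz all have date of rank 2009-11-21, so the next rule applies.
Among Reyes, Ruiz and Yilmaz, alphabetically by surname: Reyes before Ruiz before Yilmaz.
Dimitriou and Haddad both have total federal service 2 years, so the next rule applies.
Dimitriou and Haddad both have date of rank 2013-07-06, so the next rule applies.
Among Dimitriou and Haddad, alphabetically by surname: Dimitriou before Haddad.
Full order: Abara, Reyes, Ruiz, Yilmaz, Dimitriou, Haddad.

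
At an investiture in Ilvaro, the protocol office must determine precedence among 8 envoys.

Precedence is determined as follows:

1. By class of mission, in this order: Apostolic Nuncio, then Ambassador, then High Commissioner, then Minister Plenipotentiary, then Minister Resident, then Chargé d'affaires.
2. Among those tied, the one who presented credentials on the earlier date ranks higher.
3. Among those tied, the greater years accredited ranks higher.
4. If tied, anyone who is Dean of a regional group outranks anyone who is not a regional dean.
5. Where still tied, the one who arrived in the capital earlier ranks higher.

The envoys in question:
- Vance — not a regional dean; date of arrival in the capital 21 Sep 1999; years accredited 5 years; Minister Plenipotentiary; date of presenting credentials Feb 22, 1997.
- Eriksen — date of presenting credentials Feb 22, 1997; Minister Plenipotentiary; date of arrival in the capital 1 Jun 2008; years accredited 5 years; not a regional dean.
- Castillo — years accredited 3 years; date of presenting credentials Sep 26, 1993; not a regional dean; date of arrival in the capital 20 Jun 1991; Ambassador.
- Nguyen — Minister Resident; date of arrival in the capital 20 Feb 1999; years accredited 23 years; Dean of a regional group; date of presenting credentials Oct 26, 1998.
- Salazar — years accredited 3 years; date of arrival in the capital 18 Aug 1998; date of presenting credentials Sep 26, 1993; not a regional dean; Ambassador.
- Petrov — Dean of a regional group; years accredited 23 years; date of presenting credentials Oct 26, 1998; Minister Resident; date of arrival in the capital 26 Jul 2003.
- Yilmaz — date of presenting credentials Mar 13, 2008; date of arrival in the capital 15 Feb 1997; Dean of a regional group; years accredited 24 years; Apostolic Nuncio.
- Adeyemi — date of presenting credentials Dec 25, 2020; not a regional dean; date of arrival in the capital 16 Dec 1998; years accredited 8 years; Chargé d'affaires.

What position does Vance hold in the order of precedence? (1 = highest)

By class of mission: Yilmaz (Apostolic Nuncio); then Castillo and Salazar (Ambassador); then Vance and Eriksen (Minister Plenipotentiary); then Nguyen and Petrov (Minister Resident); then Adeyemi (Chargé d'affaires).
Castillo and Salazar both have date of presenting credentials Sep 26, 1993, so the next rule applies.
Castillo and Salazar both have years accredited 3 years, so the next rule applies.
Castillo and Salazar are each not a regional dean, so the next rule applies.
Among Castillo and Salazar, by date of arrival in the capital (earlier first): Castillo (20 Jun 1991) before Salazar (18 Aug 1998).
Vance and Eriksen both have date of presenting credentials Feb 22, 1997, so the next rule applies.
Vance and Eriksen both have years accredited 5 years, so the next rule applies.
Vance and Eriksen are each not a regional dean, so the next rule applies.
Among Vance and Eriksen, by date of arrival in the capital (earlier first): Vance (21 Sep 1999) before Eriksen (1 Jun 2008).
Nguyen and Petrov both have date of presenting credentials Oct 26, 1998, so the next rule applies.
Nguyen and Petrov both have years accredited 23 years, so the next rule applies.
Nguyen and Petrov are each Dean of a regional group, so the next rule applies.
Among Nguyen and Petrov, by date of arrival in the capital (earlier first): Nguyen (20 Feb 1999) before Petrov (26 Jul 2003).
Order: Yilmaz, Castillo, Salazar, Vance, Eriksen, Nguyen, Petrov, Adeyemi. So position 4.

4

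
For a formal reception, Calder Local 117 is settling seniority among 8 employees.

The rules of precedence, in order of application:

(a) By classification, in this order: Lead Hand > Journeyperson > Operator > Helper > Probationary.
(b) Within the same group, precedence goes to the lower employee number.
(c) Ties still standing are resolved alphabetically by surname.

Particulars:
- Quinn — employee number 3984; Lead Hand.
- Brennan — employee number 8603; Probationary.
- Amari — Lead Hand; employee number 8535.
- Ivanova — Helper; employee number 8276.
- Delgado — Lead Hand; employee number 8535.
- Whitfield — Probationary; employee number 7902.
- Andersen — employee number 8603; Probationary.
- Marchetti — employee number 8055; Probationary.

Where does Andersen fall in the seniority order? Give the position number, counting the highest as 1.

By classification: Quinn, Amari and Delgado (Lead Hand); then Ivanova (Helper); then Whitfield, Marchetti, Andersen and Brennan (Probationary).
Among Quinn, Amari and Delgado, by employee number (lower first): Quinn (3984) before Amari and Delgado (8535).
Among Amari and Delgado, alphabetically by surname: Amari before Delgado.
Among Whitfield, Marchetti, Andersen and Brennan, by employee number (lower first): Whitfield (7902) before Marchetti (8055) before Andersen and Brennan (8603).
Among Andersen and Brennan, alphabetically by surname: Andersen before Brennan.
Order: Quinn, Amari, Delgado, Ivanova, Whitfield, Marchetti, Andersen, Brennan. So position 7.

7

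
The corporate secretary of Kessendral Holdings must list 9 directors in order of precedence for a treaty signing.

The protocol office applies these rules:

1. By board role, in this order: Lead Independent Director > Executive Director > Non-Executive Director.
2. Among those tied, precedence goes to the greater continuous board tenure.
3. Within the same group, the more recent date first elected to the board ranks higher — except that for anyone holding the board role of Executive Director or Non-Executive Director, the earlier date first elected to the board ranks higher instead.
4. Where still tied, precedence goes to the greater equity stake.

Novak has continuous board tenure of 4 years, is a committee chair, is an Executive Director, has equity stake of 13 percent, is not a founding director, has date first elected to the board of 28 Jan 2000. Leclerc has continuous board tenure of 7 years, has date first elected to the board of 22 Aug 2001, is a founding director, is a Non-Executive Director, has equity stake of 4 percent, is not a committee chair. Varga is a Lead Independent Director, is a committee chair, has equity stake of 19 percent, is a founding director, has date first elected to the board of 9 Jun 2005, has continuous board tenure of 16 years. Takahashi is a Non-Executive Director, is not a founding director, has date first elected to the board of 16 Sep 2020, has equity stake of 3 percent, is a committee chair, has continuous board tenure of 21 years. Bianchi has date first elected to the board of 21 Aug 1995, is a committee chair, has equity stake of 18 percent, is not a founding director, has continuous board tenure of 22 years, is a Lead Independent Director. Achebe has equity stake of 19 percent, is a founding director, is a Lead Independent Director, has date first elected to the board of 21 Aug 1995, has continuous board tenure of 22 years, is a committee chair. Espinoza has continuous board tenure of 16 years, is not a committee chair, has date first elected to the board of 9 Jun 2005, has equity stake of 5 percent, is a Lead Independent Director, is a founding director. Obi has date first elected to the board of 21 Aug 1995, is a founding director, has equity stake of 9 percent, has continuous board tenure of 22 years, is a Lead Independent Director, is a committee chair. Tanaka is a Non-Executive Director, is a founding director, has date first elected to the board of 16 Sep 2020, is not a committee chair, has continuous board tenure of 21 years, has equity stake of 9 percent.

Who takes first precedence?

Achebe

By board role: Achebe, Bianchi, Obi, Varga and Espinoza (Lead Independent Director); then Novak (Executive Director); then Tanaka, Takahashi and Leclerc (Non-Executive Director).
Among Achebe, Bianchi, Obi, Varga and Espinoza, by continuous board tenure (higher first): Achebe, Bianchi and Obi (22 years) before Varga and Espinoza (16 years).
Achebe, Bianchi and Obi all have date first elected to the board 21 Aug 1995, so the next rule applies.
Among Achebe, Bianchi and Obi, by equity stake (higher first): Achebe (19 percent) before Bianchi (18 percent) before Obi (9 percent).
Varga and Espinoza both have date first elected to the board 9 Jun 2005, so the next rule applies.
Among Varga and Espinoza, by equity stake (higher first): Varga (19 percent) before Espinoza (5 percent).
Among Tanaka, Takahashi and Leclerc, by continuous board tenure (higher first): Tanaka and Takahashi (21 years) before Leclerc (7 years).
Tanaka and Takahashi both have date first elected to the board 16 Sep 2020, so the next rule applies.
Among Tanaka and Takahashi, by equity stake (higher first): Tanaka (9 percent) before Takahashi (3 percent).
Order: Achebe, Bianchi, Obi, Varga, Espinoza, Novak, Tanaka, Takahashi, Leclerc.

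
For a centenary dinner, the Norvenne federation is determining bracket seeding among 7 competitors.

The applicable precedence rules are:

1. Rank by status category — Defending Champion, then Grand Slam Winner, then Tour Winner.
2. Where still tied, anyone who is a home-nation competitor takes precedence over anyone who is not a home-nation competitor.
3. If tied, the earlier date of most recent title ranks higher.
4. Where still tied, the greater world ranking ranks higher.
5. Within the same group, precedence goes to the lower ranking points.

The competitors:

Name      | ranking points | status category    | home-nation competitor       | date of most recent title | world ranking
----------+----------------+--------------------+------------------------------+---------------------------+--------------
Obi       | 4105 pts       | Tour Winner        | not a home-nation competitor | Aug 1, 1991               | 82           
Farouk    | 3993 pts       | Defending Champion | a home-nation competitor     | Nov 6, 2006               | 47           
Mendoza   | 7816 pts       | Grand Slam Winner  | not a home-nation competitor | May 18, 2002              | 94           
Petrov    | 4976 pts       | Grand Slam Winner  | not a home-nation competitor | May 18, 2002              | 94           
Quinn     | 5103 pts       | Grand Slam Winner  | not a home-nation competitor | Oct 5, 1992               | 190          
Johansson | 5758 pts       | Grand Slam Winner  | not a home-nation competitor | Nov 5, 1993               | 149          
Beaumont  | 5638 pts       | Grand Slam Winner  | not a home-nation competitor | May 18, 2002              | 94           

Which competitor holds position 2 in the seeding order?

By status category: Farouk (Defending Champion); then Quinn, Johansson, Petrov, Beaumont and Mendoza (Grand Slam Winner); then Obi (Tour Winner).
Quinn, Johansson, Petrov, Beaumont and Mendoza are each not a home-nation competitor, so the next rule applies.
Among Quinn, Johansson, Petrov, Beaumont and Mendoza, by date of most recent title (earlier first): Quinn (Oct 5, 1992) before Johansson (Nov 5, 1993) before Petrov, Beaumont and Mendoza (May 18, 2002).
Petrov, Beaumont and Mendoza all have world ranking 94, so the next rule applies.
Among Petrov, Beaumont and Mendoza, by ranking points (lower first): Petrov (4976 pts) before Beaumont (5638 pts) before Mendoza (7816 pts).
Order: Farouk, Quinn, Johansson, Petrov, Beaumont, Mendoza, Obi.

Quinn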